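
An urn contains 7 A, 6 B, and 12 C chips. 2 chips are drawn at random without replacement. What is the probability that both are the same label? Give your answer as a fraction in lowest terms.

17/50

There are C(25,2) = 300 ways to draw 2 chips.
All same label: C(7,2) + C(6,2) + C(12,2) = 21 + 15 + 66 = 102.
Probability = 102/300 = 17/50.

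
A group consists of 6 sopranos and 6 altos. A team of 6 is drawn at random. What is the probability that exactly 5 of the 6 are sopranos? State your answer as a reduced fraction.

There are C(12,6) = 924 ways to choose 6 from 12.
Selections with exactly 5 sopranos: choose 5 of the 6 sopranos and 1 of the 6 altos, C(6,5)·C(6,1) = 6·6 = 36.
Probability = 36/924 = 3/77.

3/77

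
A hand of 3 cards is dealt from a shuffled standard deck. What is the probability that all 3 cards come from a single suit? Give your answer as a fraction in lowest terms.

22/425

There are C(52,3) = 22100 possible 3-card hands.
Hands of one suit: 4 suits × C(13,3) = 4·286 = 1144.
Probability = 1144/22100 = 22/425.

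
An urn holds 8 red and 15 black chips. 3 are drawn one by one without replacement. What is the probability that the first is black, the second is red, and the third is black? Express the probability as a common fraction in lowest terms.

40/253

Multiply the conditional probabilities at each draw: 15/23 · 8/22 · 14/21 = 1680/10626 = 40/253.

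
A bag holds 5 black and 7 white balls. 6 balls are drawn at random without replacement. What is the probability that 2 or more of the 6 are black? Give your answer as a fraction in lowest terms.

Total selections: C(12,6) = 924.
Count the complement (fewer than 2 black): C(5,0)·C(7,6) + C(5,1)·C(7,5) = 7 + 105 = 112.
Probability = 1 − 112/924 = 812/924 = 29/33.

29/33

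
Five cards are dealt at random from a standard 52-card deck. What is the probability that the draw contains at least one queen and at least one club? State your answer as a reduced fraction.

229297/866320

There are C(52,5) = 2598960 possible draws.
By inclusion-exclusion on the complements, draws missing all queens or all clubs: C(48,5) + C(39,5) − C(36,5) = 1712304 + 575757 − 376992 = 1911069.
So draws with at least one of each: 2598960 − 1911069 = 687891, probability 687891/2598960 = 229297/866320.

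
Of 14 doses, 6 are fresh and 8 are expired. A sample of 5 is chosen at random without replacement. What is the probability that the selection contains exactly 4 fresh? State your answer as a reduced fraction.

60/1001

There are C(14,5) = 2002 ways to choose 5 from 14.
Selections with exactly 4 fresh: choose 4 of the 6 fresh and 1 of the 8 expired, C(6,4)·C(8,1) = 15·8 = 120.
Probability = 120/2002 = 60/1001.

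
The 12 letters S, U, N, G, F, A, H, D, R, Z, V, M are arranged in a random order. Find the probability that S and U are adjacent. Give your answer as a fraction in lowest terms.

1/6

There are 12! = 479001600 arrangements.
Treat S and U as a block: 11! arrangements of the blocks × 2 orders within the block = 2·39916800 = 79833600.
Probability = 79833600/479001600 = 1/6.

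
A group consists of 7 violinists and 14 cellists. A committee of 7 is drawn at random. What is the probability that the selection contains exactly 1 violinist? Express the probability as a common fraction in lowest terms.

7007/38760

There are C(21,7) = 116280 ways to choose 7 from 21.
Selections with exactly 1 violinist: choose 1 of the 7 violinists and 6 of the 14 cellists, C(7,1)·C(14,6) = 7·3003 = 21021.
Probability = 21021/116280 = 7007/38760.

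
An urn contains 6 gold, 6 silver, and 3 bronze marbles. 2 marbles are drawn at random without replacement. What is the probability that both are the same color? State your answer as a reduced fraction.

There are C(15,2) = 105 ways to draw 2 marbles.
All same color: C(6,2) + C(6,2) + C(3,2) = 15 + 15 + 3 = 33.
Probability = 33/105 = 11/35.

11/35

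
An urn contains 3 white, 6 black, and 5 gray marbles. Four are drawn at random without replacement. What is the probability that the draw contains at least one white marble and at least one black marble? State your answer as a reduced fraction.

There are C(14,4) = 1001 possible draws.
By inclusion-exclusion on the complements, draws missing all white or all black: C(11,4) + C(8,4) − C(5,4) = 330 + 70 − 5 = 395.
So draws with at least one of each: 1001 − 395 = 606, probability 606/1001.

606/1001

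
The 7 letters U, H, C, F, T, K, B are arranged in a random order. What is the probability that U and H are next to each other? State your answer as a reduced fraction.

There are 7! = 5040 arrangements.
Treat U and H as a block: 6! arrangements of the blocks × 2 orders within the block = 2·720 = 1440.
Probability = 1440/5040 = 2/7.

2/7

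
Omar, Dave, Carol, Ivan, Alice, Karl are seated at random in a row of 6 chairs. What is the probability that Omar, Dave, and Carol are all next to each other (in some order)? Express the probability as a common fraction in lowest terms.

There are 6! = 720 arrangements.
Treat the three as one block: 4! placements × 3! orders within the block = 24·6 = 144.
Probability = 144/720 = 1/5.

1/5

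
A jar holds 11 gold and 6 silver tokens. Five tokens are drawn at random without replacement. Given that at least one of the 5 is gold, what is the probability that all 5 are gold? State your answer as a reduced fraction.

Work in counts. Selections with at least one gold: C(17,5) − C(6,5) = 6188 − 6 = 6182.
Of those, selections where all 5 are gold: C(11,5) = 462.
Conditional probability = 462/6182 = 21/281.

21/281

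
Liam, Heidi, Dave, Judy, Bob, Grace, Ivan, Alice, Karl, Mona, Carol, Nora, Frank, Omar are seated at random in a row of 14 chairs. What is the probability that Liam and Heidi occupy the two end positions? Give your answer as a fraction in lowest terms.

There are 14! = 87178291200 arrangements.
Place Liam and Heidi at the ends in 2 ways, arrange the remaining 12 in 12! = 479001600 ways: 2·479001600 = 958003200.
Probability = 958003200/87178291200 = 1/91.

1/91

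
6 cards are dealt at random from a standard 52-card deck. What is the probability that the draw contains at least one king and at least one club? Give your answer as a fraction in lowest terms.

There are C(52,6) = 20358520 possible draws.
By inclusion-exclusion on the complements, draws missing all kings or all clubs: C(48,6) + C(39,6) − C(36,6) = 12271512 + 3262623 − 1947792 = 13586343.
So draws with at least one of each: 20358520 − 13586343 = 6772177, probability 6772177/20358520.

6772177/20358520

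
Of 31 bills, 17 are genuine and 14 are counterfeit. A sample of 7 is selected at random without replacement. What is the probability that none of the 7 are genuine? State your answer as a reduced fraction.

There are C(31,7) = 2629575 possible selections.
Selections with no genuine (all counterfeit): C(14,7) = 3432.
Probability = 3432/2629575 = 88/67425.

88/67425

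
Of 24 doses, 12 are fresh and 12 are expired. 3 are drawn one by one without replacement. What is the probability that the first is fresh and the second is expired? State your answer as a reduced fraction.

6/23

Multiply the conditional probabilities at each draw: 12/24 · 12/23 = 144/552 = 6/23.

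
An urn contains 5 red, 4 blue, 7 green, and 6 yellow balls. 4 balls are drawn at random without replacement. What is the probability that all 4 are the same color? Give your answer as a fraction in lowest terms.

There are C(22,4) = 7315 ways to draw 4 balls.
All same color: C(5,4) + C(4,4) + C(7,4) + C(6,4) = 5 + 1 + 35 + 15 = 56.
Probability = 56/7315 = 8/1045.

8/1045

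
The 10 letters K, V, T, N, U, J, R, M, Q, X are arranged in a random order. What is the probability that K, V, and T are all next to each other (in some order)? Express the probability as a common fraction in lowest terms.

1/15

There are 10! = 3628800 arrangements.
Treat the three as one block: 8! placements × 3! orders within the block = 40320·6 = 241920.
Probability = 241920/3628800 = 1/15.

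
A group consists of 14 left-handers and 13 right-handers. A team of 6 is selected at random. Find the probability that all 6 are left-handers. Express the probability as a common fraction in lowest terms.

7/690

There are C(27,6) = 296010 possible selections.
Selections with all left-handers: C(14,6) = 3003.
Probability = 3003/296010 = 7/690.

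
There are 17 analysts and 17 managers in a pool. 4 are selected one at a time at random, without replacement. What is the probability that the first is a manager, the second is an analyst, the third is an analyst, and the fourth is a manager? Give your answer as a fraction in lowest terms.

68/1023

Multiply the conditional probabilities at each draw: 17/34 · 17/33 · 16/32 · 16/31 = 73984/1113024 = 68/1023.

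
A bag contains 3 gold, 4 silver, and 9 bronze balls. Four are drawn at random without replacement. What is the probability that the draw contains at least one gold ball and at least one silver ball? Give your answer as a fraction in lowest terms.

184/455

There are C(16,4) = 1820 possible draws.
By inclusion-exclusion on the complements, draws missing all gold or all silver: C(13,4) + C(12,4) − C(9,4) = 715 + 495 − 126 = 1084.
So draws with at least one of each: 1820 − 1084 = 736, probability 736/1820 = 184/455.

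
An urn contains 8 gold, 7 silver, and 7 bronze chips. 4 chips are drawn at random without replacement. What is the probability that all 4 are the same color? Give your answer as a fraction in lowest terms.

There are C(22,4) = 7315 ways to draw 4 chips.
All same color: C(8,4) + C(7,4) + C(7,4) = 70 + 35 + 35 = 140.
Probability = 140/7315 = 4/209.

4/209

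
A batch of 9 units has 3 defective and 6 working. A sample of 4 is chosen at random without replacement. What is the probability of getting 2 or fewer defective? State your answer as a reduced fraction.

20/21

There are C(9,4) = 126 ways to choose the 4.
The complement is exactly 3 defective: C(3,3)·C(6,1) = 6.
Probability = 1 − 6/126 = 120/126 = 20/21.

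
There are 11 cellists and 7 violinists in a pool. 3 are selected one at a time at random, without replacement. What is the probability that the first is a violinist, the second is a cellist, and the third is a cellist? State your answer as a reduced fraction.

385/2448

Multiply the conditional probabilities at each draw: 7/18 · 11/17 · 10/16 = 770/4896 = 385/2448.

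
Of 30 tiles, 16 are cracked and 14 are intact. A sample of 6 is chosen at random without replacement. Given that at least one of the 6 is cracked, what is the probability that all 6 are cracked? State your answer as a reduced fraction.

22/1623

Work in counts. Selections with at least one cracked: C(30,6) − C(14,6) = 593775 − 3003 = 590772.
Of those, selections where all 6 are cracked: C(16,6) = 8008.
Conditional probability = 8008/590772 = 22/1623.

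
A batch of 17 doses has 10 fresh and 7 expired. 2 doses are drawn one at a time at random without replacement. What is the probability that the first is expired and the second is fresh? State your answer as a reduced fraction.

35/136

Multiply the conditional probabilities at each draw: 7/17 · 10/16 = 70/272 = 35/136.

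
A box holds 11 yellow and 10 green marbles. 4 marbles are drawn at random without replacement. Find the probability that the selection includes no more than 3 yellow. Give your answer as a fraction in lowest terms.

There are C(21,4) = 5985 ways to choose the 4.
The complement is exactly 4 yellow: C(11,4)·C(10,0) = 330.
Probability = 1 − 330/5985 = 5655/5985 = 377/399.

377/399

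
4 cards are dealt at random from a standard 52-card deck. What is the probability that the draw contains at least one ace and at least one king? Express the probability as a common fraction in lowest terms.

There are C(52,4) = 270725 possible draws.
By inclusion-exclusion on the complements, draws missing all aces or all kings: C(48,4) + C(48,4) − C(44,4) = 194580 + 194580 − 135751 = 253409.
So draws with at least one of each: 270725 − 253409 = 17316, probability 17316/270725 = 1332/20825.

1332/20825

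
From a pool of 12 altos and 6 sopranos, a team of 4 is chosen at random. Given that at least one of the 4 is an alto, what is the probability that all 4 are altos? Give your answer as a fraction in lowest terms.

Work in counts. Selections with at least one alto: C(18,4) − C(6,4) = 3060 − 15 = 3045.
Of those, selections where all 4 are altos: C(12,4) = 495.
Conditional probability = 495/3045 = 33/203.

33/203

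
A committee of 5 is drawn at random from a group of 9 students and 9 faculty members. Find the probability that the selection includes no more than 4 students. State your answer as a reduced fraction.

There are C(18,5) = 8568 ways to choose the 5.
The complement is exactly 5 students: C(9,5)·C(9,0) = 126.
Probability = 1 − 126/8568 = 8442/8568 = 67/68.

67/68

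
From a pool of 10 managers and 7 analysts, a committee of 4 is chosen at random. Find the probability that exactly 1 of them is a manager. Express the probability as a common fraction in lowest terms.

The sample space is all 4-subsets of the 17: C(17,4) = 2380.
Selections with exactly 1 manager: choose 1 of the 10 managers and 3 of the 7 analysts, C(10,1)·C(7,3) = 10·35 = 350.
Probability = 350/2380 = 5/34.

5/34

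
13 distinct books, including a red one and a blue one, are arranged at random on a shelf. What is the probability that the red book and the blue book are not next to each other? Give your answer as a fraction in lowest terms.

11/13

There are 13! = 6227020800 arrangements.
Arrangements with the red book and the blue book adjacent: 2·12! = 958003200.
So not adjacent: 6227020800 − 958003200 = 5269017600, probability 5269017600/6227020800 = 11/13.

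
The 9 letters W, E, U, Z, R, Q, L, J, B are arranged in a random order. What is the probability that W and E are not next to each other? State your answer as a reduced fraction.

There are 9! = 362880 arrangements.
Arrangements with W and E adjacent: 2·8! = 80640.
So not adjacent: 362880 − 80640 = 282240, probability 282240/362880 = 7/9.

7/9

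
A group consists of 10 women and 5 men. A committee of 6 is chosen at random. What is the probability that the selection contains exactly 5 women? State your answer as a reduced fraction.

36/143

The sample space is all 6-subsets of the 15: C(15,6) = 5005.
Selections with exactly 5 women: choose 5 of the 10 women and 1 of the 5 men, C(10,5)·C(5,1) = 252·5 = 1260.
Probability = 1260/5005 = 36/143.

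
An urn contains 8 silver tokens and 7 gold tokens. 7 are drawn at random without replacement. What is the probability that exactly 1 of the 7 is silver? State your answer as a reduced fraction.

56/6435

Total number of selections: C(15,7) = 6435.
Selections with exactly 1 silver: choose 1 of the 8 silver and 6 of the 7 gold, C(8,1)·C(7,6) = 8·7 = 56.
Probability = 56/6435.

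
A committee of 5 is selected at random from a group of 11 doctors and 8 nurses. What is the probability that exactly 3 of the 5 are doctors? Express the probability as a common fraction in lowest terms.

Total number of selections: C(19,5) = 11628.
Selections with exactly 3 doctors: choose 3 of the 11 doctors and 2 of the 8 nurses, C(11,3)·C(8,2) = 165·28 = 4620.
Probability = 4620/11628 = 385/969.

385/969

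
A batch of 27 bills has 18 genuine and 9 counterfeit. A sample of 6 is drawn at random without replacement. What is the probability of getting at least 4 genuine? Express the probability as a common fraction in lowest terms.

34306/49335

Total selections: C(27,6) = 296010.
Favorable selections (at least 4 genuine): C(18,4)·C(9,2) + C(18,5)·C(9,1) + C(18,6)·C(9,0) = 110160 + 77112 + 18564 = 205836.
Probability = 205836/296010 = 34306/49335.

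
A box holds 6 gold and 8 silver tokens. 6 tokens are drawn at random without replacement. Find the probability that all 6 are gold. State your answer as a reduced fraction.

There are C(14,6) = 3003 possible selections.
Selections with all gold: C(6,6) = 1.
Probability = 1/3003.

1/3003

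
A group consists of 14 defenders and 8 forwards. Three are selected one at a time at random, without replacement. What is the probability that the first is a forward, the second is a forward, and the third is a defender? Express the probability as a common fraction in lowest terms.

Multiply the conditional probabilities at each draw: 8/22 · 7/21 · 14/20 = 784/9240 = 14/165.

14/165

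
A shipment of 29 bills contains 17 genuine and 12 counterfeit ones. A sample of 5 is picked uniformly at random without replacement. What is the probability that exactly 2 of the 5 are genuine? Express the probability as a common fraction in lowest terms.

5984/23751

The sample space is all 5-subsets of the 29: C(29,5) = 118755.
Selections with exactly 2 genuine: choose 2 of the 17 genuine and 3 of the 12 counterfeit, C(17,2)·C(12,3) = 136·220 = 29920.
Probability = 29920/118755 = 5984/23751.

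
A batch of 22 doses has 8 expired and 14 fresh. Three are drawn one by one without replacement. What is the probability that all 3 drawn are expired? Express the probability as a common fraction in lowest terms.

2/55

Multiply the conditional probabilities at each draw: 8/22 · 7/21 · 6/20 = 336/9240 = 2/55.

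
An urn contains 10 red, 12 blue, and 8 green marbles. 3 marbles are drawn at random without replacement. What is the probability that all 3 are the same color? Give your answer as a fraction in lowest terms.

There are C(30,3) = 4060 ways to draw 3 marbles.
All same color: C(10,3) + C(12,3) + C(8,3) = 120 + 220 + 56 = 396.
Probability = 396/4060 = 99/1015.

99/1015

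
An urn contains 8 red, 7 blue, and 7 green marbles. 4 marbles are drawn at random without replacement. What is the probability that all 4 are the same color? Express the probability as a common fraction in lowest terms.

There are C(22,4) = 7315 ways to draw 4 marbles.
All same color: C(8,4) + C(7,4) + C(7,4) = 70 + 35 + 35 = 140.
Probability = 140/7315 = 4/209.

4/209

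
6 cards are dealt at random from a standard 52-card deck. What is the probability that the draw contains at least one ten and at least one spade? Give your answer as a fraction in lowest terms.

There are C(52,6) = 20358520 possible draws.
By inclusion-exclusion on the complements, draws missing all tens or all spades: C(48,6) + C(39,6) − C(36,6) = 12271512 + 3262623 − 1947792 = 13586343.
So draws with at least one of each: 20358520 − 13586343 = 6772177, probability 6772177/20358520.

6772177/20358520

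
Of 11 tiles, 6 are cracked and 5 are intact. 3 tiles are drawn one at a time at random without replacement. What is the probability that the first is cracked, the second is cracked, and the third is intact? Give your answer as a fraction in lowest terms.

Multiply the conditional probabilities at each draw: 6/11 · 5/10 · 5/9 = 150/990 = 5/33.

5/33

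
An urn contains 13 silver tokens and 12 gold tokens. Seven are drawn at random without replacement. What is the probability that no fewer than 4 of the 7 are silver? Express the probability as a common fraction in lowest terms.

There are C(25,7) = 480700 ways to choose the 7.
Favorable selections (no fewer than 4 silver): C(13,4)·C(12,3) + C(13,5)·C(12,2) + C(13,6)·C(12,1) + C(13,7)·C(12,0) = 157300 + 84942 + 20592 + 1716 = 264550.
Probability = 264550/480700 = 481/874.

481/874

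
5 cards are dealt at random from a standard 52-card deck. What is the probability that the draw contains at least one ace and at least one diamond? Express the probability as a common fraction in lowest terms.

229297/866320

There are C(52,5) = 2598960 possible draws.
By inclusion-exclusion on the complements, draws missing all aces or all diamonds: C(48,5) + C(39,5) − C(36,5) = 1712304 + 575757 − 376992 = 1911069.
So draws with at least one of each: 2598960 − 1911069 = 687891, probability 687891/2598960 = 229297/866320.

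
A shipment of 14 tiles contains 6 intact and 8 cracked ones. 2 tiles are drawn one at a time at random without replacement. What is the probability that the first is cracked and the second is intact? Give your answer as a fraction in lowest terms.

24/91

Multiply the conditional probabilities at each draw: 8/14 · 6/13 = 48/182 = 24/91.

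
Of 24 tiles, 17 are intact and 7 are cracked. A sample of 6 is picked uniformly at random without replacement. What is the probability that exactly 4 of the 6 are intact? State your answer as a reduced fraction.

The sample space is all 6-subsets of the 24: C(24,6) = 134596.
Selections with exactly 4 intact: choose 4 of the 17 intact and 2 of the 7 cracked, C(17,4)·C(7,2) = 2380·21 = 49980.
Probability = 49980/134596 = 1785/4807.

1785/4807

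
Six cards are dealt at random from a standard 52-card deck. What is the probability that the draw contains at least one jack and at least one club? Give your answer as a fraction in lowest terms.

6772177/20358520

There are C(52,6) = 20358520 possible draws.
By inclusion-exclusion on the complements, draws missing all jacks or all clubs: C(48,6) + C(39,6) − C(36,6) = 12271512 + 3262623 − 1947792 = 13586343.
So draws with at least one of each: 20358520 − 13586343 = 6772177, probability 6772177/20358520.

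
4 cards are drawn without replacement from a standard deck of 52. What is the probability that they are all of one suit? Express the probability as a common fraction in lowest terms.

44/4165

There are C(52,4) = 270725 possible 4-card hands.
Hands of one suit: 4 suits × C(13,4) = 4·715 = 2860.
Probability = 2860/270725 = 44/4165.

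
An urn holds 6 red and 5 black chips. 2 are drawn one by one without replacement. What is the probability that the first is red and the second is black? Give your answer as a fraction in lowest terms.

3/11

Multiply the conditional probabilities at each draw: 6/11 · 5/10 = 30/110 = 3/11.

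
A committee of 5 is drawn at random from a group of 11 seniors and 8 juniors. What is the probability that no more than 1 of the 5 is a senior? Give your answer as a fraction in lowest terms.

There are C(19,5) = 11628 ways to choose the 5.
Favorable selections (no more than 1 senior): C(11,0)·C(8,5) + C(11,1)·C(8,4) = 56 + 770 = 826.
Probability = 826/11628 = 413/5814.

413/5814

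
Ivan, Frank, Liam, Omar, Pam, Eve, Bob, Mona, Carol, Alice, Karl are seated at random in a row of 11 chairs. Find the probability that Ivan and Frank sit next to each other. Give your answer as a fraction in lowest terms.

2/11

There are 11! = 39916800 arrangements.
Treat Ivan and Frank as a block: 10! arrangements of the blocks × 2 orders within the block = 2·3628800 = 7257600.
Probability = 7257600/39916800 = 2/11.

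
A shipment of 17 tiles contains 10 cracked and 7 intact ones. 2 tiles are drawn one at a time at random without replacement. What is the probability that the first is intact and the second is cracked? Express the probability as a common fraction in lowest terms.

35/136

Multiply the conditional probabilities at each draw: 7/17 · 10/16 = 70/272 = 35/136.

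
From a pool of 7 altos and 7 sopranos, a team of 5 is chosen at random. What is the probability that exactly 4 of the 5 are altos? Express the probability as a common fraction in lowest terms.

The sample space is all 5-subsets of the 14: C(14,5) = 2002.
Selections with exactly 4 altos: choose 4 of the 7 altos and 1 of the 7 sopranos, C(7,4)·C(7,1) = 35·7 = 245.
Probability = 245/2002 = 35/286.

35/286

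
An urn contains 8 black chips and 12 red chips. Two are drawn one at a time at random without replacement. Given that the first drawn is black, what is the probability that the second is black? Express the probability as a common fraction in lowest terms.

7/19

After removing one black, 19 remain: 7 black and 12 red.
So the probability the next is black is 7/19.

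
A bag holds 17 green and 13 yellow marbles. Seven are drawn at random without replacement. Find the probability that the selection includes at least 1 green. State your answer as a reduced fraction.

Total selections: C(30,7) = 2035800.
The complement is all 7 are yellow: C(13,7) = 1716.
Probability = 1 − 1716/2035800 = 2034084/2035800 = 13039/13050.

13039/13050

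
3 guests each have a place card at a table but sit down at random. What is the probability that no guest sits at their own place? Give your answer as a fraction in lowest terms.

There are 3! = 6 seatings.
By inclusion-exclusion, seatings with no fixed points: C(3,0)·3! − C(3,1)·2! + C(3,2)·1! − C(3,3)·0! = 2.
Probability = 2/6 = 1/3.

1/3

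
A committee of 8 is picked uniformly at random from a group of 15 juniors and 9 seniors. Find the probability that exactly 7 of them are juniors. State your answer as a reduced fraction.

585/7429

The sample space is all 8-subsets of the 24: C(24,8) = 735471.
Selections with exactly 7 juniors: choose 7 of the 15 juniors and 1 of the 9 seniors, C(15,7)·C(9,1) = 6435·9 = 57915.
Probability = 57915/735471 = 585/7429.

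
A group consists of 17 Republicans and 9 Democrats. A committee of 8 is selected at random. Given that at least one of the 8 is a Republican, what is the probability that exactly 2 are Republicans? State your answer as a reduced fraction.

Work in counts. Selections with at least one Republican: C(26,8) − C(9,8) = 1562275 − 9 = 1562266.
Of those, selections where exactly 2 are Republicans: C(17,2)·C(9,6) = 136·84 = 11424.
Conditional probability = 11424/1562266 = 336/45949.

336/45949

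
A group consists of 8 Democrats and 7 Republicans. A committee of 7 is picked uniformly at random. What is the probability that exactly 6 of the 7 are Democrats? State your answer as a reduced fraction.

196/6435

There are C(15,7) = 6435 ways to choose 7 from 15.
Selections with exactly 6 Democrats: choose 6 of the 8 Democrats and 1 of the 7 Republicans, C(8,6)·C(7,1) = 28·7 = 196.
Probability = 196/6435.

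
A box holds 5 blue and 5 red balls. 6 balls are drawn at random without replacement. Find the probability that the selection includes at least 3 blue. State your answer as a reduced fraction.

31/42

There are C(10,6) = 210 ways to choose the 6.
Count the complement (fewer than 3 blue): C(5,1)·C(5,5) + C(5,2)·C(5,4) = 5 + 50 = 55.
Probability = 1 − 55/210 = 155/210 = 31/42.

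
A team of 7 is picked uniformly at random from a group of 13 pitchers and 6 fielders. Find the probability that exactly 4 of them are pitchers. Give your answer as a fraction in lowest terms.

275/969

Total number of selections: C(19,7) = 50388.
Selections with exactly 4 pitchers: choose 4 of the 13 pitchers and 3 of the 6 fielders, C(13,4)·C(6,3) = 715·20 = 14300.
Probability = 14300/50388 = 275/969.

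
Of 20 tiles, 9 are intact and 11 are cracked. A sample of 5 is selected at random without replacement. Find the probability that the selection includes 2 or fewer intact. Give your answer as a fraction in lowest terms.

781/1292

Total selections: C(20,5) = 15504.
Favorable selections (2 or fewer intact): C(9,0)·C(11,5) + C(9,1)·C(11,4) + C(9,2)·C(11,3) = 462 + 2970 + 5940 = 9372.
Probability = 9372/15504 = 781/1292.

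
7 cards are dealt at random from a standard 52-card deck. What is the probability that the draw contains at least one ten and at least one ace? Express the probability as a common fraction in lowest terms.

There are C(52,7) = 133784560 possible draws.
By inclusion-exclusion on the complements, draws missing all tens or all aces: C(48,7) + C(48,7) − C(44,7) = 73629072 + 73629072 − 38320568 = 108937576.
So draws with at least one of each: 133784560 − 108937576 = 24846984, probability 24846984/133784560 = 3105873/16723070.

3105873/16723070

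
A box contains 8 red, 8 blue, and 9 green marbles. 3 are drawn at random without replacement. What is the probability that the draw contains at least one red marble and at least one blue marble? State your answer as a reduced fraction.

There are C(25,3) = 2300 possible draws.
By inclusion-exclusion on the complements, draws missing all red or all blue: C(17,3) + C(17,3) − C(9,3) = 680 + 680 − 84 = 1276.
So draws with at least one of each: 2300 − 1276 = 1024, probability 1024/2300 = 256/575.

256/575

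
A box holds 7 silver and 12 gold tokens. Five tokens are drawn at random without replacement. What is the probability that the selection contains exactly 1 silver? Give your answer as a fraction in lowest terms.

Total number of selections: C(19,5) = 11628.
Selections with exactly 1 silver: choose 1 of the 7 silver and 4 of the 12 gold, C(7,1)·C(12,4) = 7·495 = 3465.
Probability = 3465/11628 = 385/1292.

385/1292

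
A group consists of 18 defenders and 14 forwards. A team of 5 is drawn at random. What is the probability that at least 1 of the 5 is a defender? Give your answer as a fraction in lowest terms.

14241/14384

There are C(32,5) = 201376 ways to choose the 5.
The complement is all 5 are forwards: C(14,5) = 2002.
Probability = 1 − 2002/201376 = 199374/201376 = 14241/14384.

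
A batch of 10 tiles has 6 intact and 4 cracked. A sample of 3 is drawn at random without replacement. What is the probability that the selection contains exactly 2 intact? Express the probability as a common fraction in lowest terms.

Total number of selections: C(10,3) = 120.
Selections with exactly 2 intact: choose 2 of the 6 intact and 1 of the 4 cracked, C(6,2)·C(4,1) = 15·4 = 60.
Probability = 60/120 = 1/2.

1/2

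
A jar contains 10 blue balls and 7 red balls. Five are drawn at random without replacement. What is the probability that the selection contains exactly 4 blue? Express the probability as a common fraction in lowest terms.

The sample space is all 5-subsets of the 17: C(17,5) = 6188.
Selections with exactly 4 blue: choose 4 of the 10 blue and 1 of the 7 red, C(10,4)·C(7,1) = 210·7 = 1470.
Probability = 1470/6188 = 105/442.

105/442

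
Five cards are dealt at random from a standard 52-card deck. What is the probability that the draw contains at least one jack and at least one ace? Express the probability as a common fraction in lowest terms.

There are C(52,5) = 2598960 possible draws.
By inclusion-exclusion on the complements, draws missing all jacks or all aces: C(48,5) + C(48,5) − C(44,5) = 1712304 + 1712304 − 1086008 = 2338600.
So draws with at least one of each: 2598960 − 2338600 = 260360, probability 260360/2598960 = 6509/64974.

6509/64974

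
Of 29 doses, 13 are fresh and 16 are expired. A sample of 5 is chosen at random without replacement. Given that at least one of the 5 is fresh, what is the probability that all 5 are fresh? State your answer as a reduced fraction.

Work in counts. Selections with at least one fresh: C(29,5) − C(16,5) = 118755 − 4368 = 114387.
Of those, selections where all 5 are fresh: C(13,5) = 1287.
Conditional probability = 1287/114387 = 33/2933.

33/2933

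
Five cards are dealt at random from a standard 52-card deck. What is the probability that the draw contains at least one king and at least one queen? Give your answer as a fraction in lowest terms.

6509/64974

There are C(52,5) = 2598960 possible draws.
By inclusion-exclusion on the complements, draws missing all kings or all queens: C(48,5) + C(48,5) − C(44,5) = 1712304 + 1712304 − 1086008 = 2338600.
So draws with at least one of each: 2598960 − 2338600 = 260360, probability 260360/2598960 = 6509/64974.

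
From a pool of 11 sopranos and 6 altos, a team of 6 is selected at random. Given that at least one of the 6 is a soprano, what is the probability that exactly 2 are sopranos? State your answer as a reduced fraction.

Work in counts. Selections with at least one soprano: C(17,6) − C(6,6) = 12376 − 1 = 12375.
Of those, selections where exactly 2 are sopranos: C(11,2)·C(6,4) = 55·15 = 825.
Conditional probability = 825/12375 = 1/15.

1/15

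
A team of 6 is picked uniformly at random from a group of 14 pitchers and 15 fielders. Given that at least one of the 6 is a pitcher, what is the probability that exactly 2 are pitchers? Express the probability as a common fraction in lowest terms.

273/1033

Work in counts. Selections with at least one pitcher: C(29,6) − C(15,6) = 475020 − 5005 = 470015.
Of those, selections where exactly 2 are pitchers: C(14,2)·C(15,4) = 91·1365 = 124215.
Conditional probability = 124215/470015 = 273/1033.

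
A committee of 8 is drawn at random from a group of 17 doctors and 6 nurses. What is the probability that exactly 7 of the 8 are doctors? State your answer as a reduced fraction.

104/437

The sample space is all 8-subsets of the 23: C(23,8) = 490314.
Selections with exactly 7 doctors: choose 7 of the 17 doctors and 1 of the 6 nurses, C(17,7)·C(6,1) = 19448·6 = 116688.
Probability = 116688/490314 = 104/437.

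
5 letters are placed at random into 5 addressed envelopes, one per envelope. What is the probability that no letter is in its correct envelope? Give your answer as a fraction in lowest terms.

11/30

There are 5! = 120 assignments.
By inclusion-exclusion, assignments with no fixed points: C(5,0)·5! − C(5,1)·4! + C(5,2)·3! − C(5,3)·2! + C(5,4)·1! − C(5,5)·0! = 44.
Probability = 44/120 = 11/30.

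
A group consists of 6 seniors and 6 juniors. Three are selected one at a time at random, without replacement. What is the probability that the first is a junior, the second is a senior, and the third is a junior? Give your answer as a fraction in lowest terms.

3/22

Multiply the conditional probabilities at each draw: 6/12 · 6/11 · 5/10 = 180/1320 = 3/22.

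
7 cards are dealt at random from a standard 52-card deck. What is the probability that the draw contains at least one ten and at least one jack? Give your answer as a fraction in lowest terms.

There are C(52,7) = 133784560 possible draws.
By inclusion-exclusion on the complements, draws missing all tens or all jacks: C(48,7) + C(48,7) − C(44,7) = 73629072 + 73629072 − 38320568 = 108937576.
So draws with at least one of each: 133784560 − 108937576 = 24846984, probability 24846984/133784560 = 3105873/16723070.

3105873/16723070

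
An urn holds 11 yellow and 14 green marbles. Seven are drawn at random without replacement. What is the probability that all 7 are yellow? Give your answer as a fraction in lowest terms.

3/4370

There are C(25,7) = 480700 possible selections.
Selections with all yellow: C(11,7) = 330.
Probability = 330/480700 = 3/4370.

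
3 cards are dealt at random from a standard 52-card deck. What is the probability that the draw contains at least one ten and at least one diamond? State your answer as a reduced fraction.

There are C(52,3) = 22100 possible draws.
By inclusion-exclusion on the complements, draws missing all tens or all diamonds: C(48,3) + C(39,3) − C(36,3) = 17296 + 9139 − 7140 = 19295.
So draws with at least one of each: 22100 − 19295 = 2805, probability 2805/22100 = 33/260.

33/260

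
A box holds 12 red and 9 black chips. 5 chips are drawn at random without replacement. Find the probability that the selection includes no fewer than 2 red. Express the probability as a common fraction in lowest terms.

Total selections: C(21,5) = 20349.
Favorable selections (no fewer than 2 red): C(12,2)·C(9,3) + C(12,3)·C(9,2) + C(12,4)·C(9,1) + C(12,5)·C(9,0) = 5544 + 7920 + 4455 + 792 = 18711.
Probability = 18711/20349 = 297/323.

297/323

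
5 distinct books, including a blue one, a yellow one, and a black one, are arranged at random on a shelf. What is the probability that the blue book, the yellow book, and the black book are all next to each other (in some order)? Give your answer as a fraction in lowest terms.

There are 5! = 120 arrangements.
Treat the three as one block: 3! placements × 3! orders within the block = 6·6 = 36.
Probability = 36/120 = 3/10.

3/10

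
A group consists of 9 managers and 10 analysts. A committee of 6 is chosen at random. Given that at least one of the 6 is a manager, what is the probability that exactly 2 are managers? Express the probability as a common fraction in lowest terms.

180/641

Work in counts. Selections with at least one manager: C(19,6) − C(10,6) = 27132 − 210 = 26922.
Of those, selections where exactly 2 are managers: C(9,2)·C(10,4) = 36·210 = 7560.
Conditional probability = 7560/26922 = 180/641.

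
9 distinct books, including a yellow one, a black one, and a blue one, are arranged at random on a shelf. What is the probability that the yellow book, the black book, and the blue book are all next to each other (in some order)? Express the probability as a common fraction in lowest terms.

1/12

There are 9! = 362880 arrangements.
Treat the three as one block: 7! placements × 3! orders within the block = 5040·6 = 30240.
Probability = 30240/362880 = 1/12.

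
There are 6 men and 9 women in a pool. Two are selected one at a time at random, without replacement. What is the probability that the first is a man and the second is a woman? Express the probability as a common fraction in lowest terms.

Multiply the conditional probabilities at each draw: 6/15 · 9/14 = 54/210 = 9/35.

9/35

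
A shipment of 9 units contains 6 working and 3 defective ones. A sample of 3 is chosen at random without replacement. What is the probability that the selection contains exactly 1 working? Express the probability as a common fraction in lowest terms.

Total number of selections: C(9,3) = 84.
Selections with exactly 1 working: choose 1 of the 6 working and 2 of the 3 defective, C(6,1)·C(3,2) = 6·3 = 18.
Probability = 18/84 = 3/14.

3/14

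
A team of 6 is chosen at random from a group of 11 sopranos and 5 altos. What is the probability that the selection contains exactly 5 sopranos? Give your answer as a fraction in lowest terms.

There are C(16,6) = 8008 ways to choose 6 from 16.
Selections with exactly 5 sopranos: choose 5 of the 11 sopranos and 1 of the 5 altos, C(11,5)·C(5,1) = 462·5 = 2310.
Probability = 2310/8008 = 15/52.

15/52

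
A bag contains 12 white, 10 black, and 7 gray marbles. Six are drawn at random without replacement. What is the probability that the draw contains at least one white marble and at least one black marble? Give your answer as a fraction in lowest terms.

There are C(29,6) = 475020 possible draws.
By inclusion-exclusion on the complements, draws missing all white or all black: C(17,6) + C(19,6) − C(7,6) = 12376 + 27132 − 7 = 39501.
So draws with at least one of each: 475020 − 39501 = 435519, probability 435519/475020 = 6913/7540.

6913/7540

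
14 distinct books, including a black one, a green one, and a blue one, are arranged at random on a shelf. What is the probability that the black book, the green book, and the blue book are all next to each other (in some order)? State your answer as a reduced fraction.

There are 14! = 87178291200 arrangements.
Treat the three as one block: 12! placements × 3! orders within the block = 479001600·6 = 2874009600.
Probability = 2874009600/87178291200 = 3/91.

3/91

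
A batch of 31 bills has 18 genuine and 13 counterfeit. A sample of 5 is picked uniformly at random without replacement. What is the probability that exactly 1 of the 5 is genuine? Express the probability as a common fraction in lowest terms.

1430/18879

Total number of selections: C(31,5) = 169911.
Selections with exactly 1 genuine: choose 1 of the 18 genuine and 4 of the 13 counterfeit, C(18,1)·C(13,4) = 18·715 = 12870.
Probability = 12870/169911 = 1430/18879.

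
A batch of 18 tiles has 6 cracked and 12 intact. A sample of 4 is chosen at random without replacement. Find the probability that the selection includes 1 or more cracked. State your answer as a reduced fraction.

Total selections: C(18,4) = 3060.
The complement is all 4 are intact: C(12,4) = 495.
Probability = 1 − 495/3060 = 2565/3060 = 57/68.

57/68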